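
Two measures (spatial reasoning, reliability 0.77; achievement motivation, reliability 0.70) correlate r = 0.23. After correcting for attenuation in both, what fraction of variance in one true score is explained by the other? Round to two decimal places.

0.10

Disattenuated r = 0.23 / √(0.77 × 0.70) = 0.23 / 0.7342 = 0.3133.
Shared true-score variance = 0.3133² = 0.0982 ≈ 0.10.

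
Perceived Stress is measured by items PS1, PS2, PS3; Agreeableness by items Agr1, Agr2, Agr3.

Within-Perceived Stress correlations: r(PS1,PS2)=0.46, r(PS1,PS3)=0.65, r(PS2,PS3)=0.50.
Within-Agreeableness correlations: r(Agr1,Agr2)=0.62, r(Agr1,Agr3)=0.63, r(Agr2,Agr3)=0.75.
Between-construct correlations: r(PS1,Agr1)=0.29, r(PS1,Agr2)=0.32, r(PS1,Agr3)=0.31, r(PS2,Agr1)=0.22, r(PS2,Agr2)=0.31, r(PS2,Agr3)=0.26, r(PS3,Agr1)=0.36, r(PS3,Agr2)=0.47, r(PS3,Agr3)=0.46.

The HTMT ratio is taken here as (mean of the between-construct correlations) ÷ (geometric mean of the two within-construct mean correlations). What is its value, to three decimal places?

0.557

Between-construct mean = 3.00/9 = 0.3333.
Mean within-PS = 1.61/3 = 0.5367; mean within-Agr = 2.00/3 = 0.6667.
Geometric mean = √(0.5367 × 0.6667) = 0.5982.
HTMT = 0.3333 / 0.5982 = 0.557.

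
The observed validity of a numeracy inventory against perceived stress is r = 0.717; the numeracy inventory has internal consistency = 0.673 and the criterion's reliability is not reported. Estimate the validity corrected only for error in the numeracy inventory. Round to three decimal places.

0.874

Single correction: r_c = r_obs / √r_xx = 0.717 / √0.673 = 0.717 / 0.8204 ≈ 0.874.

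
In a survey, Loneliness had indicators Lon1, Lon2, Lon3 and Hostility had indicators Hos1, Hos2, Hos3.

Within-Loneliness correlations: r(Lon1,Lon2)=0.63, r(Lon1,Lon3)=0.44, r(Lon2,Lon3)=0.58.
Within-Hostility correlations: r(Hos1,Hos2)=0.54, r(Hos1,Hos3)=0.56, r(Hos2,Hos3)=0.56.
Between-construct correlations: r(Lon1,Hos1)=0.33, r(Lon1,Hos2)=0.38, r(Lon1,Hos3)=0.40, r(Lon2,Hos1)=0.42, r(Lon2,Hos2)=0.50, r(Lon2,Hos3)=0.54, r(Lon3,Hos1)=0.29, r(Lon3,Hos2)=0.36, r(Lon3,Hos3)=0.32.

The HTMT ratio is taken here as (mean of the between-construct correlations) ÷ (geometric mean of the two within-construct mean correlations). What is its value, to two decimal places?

0.71

Mean heterotrait r = 3.54/9 = 0.3933.
Mean within-Lon = 1.65/3 = 0.5500; mean within-Hos = 1.66/3 = 0.5533.
Geometric mean = √(0.5500 × 0.5533) = 0.5516.
HTMT = 0.3933 / 0.5516 = 0.71.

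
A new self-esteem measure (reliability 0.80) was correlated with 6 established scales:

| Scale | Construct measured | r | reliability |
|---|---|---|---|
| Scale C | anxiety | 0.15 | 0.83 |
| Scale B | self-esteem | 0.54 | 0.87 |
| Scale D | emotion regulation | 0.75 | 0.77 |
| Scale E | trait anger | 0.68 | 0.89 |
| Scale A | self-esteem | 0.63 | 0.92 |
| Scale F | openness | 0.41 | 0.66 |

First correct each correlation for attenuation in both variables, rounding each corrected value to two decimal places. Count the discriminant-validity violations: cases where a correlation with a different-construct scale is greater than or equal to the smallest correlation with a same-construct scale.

Disattenuated r (r / √(r_scale · r_new)):
  Scale C (disc): 0.15 / √(0.83·0.80) = 0.18
  Scale B (conv): 0.54 / √(0.87·0.80) = 0.65
  Scale D (disc): 0.75 / √(0.77·0.80) = 0.96
  Scale E (disc): 0.68 / √(0.89·0.80) = 0.81
  Scale A (conv): 0.63 / √(0.92·0.80) = 0.73
  Scale F (disc): 0.41 / √(0.66·0.80) = 0.56
Smallest convergent = 0.65. Discriminant values: 0.18, 0.96, 0.81, 0.56; count ≥ 0.65 → 2.

2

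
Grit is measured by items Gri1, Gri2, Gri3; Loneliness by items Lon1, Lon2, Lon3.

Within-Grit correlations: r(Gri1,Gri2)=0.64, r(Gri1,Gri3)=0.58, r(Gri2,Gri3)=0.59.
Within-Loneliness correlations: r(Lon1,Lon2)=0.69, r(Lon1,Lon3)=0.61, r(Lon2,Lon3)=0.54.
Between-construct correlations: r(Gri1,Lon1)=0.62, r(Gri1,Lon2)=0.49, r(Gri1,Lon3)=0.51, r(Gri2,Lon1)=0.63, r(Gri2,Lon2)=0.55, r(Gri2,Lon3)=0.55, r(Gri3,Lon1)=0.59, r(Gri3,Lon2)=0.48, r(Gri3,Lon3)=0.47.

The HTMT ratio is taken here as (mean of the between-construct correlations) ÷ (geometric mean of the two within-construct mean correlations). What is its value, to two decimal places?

0.89

Mean heterotrait r = 4.89/9 = 0.5433.
Mean within-Gri = 1.81/3 = 0.6033; mean within-Lon = 1.84/3 = 0.6133.
Geometric mean = √(0.6033 × 0.6133) = 0.6083.
HTMT = 0.5433 / 0.6083 = 0.89.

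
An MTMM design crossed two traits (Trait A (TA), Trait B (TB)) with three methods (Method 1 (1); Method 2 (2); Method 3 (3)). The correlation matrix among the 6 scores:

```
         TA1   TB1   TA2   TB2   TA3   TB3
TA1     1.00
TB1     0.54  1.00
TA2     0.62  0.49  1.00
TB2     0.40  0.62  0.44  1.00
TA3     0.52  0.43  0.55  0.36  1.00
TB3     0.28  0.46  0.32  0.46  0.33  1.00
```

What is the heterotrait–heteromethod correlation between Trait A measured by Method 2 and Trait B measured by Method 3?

Different traits and methods: r(TA2, TB3) = 0.32.

0.32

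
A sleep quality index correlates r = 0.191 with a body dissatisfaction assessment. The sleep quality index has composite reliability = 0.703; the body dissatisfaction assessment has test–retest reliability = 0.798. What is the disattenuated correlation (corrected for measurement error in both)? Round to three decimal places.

0.255

r_true = r_obs / √(r_xx · r_yy) = 0.191 / √(0.703 × 0.798) = 0.191 / √0.560994 = 0.191 / 0.7490 ≈ 0.255.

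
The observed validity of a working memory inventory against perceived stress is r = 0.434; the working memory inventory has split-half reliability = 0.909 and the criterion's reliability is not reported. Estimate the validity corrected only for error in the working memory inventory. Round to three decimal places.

Single correction: r_c = r_obs / √r_xx = 0.434 / √0.909 = 0.434 / 0.9534 ≈ 0.455.

0.455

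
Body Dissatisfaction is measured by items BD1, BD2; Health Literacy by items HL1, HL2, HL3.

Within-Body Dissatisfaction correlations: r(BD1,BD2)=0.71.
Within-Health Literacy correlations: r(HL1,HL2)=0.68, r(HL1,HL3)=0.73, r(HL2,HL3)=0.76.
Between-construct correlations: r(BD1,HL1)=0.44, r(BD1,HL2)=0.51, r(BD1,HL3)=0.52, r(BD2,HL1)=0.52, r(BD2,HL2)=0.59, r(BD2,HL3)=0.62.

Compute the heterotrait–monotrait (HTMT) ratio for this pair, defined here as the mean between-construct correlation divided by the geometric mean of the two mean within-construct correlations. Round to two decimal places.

Mean between = 3.20/6 = 0.5333.
Mean within-BD = 0.71/1 = 0.7100; mean within-HL = 2.17/3 = 0.7233.
Geometric mean = √(0.7100 × 0.7233) = 0.7166.
HTMT = 0.5333 / 0.7166 = 0.74.

0.74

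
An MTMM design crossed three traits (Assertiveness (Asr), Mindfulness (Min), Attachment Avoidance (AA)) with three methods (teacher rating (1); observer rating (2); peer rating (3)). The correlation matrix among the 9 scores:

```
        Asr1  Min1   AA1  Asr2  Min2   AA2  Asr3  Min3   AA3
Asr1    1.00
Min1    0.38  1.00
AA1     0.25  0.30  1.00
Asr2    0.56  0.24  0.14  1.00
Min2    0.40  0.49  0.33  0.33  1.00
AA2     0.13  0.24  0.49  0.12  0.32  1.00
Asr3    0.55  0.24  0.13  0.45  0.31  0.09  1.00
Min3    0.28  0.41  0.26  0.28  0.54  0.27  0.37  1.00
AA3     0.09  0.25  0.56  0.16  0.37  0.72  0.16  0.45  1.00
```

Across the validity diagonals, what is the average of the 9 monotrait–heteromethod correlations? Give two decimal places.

0.53

Convergent values: 0.56, 0.55, 0.45, 0.49, 0.41, 0.54, 0.49, 0.56, 0.72; mean = 4.77/9 = 0.53.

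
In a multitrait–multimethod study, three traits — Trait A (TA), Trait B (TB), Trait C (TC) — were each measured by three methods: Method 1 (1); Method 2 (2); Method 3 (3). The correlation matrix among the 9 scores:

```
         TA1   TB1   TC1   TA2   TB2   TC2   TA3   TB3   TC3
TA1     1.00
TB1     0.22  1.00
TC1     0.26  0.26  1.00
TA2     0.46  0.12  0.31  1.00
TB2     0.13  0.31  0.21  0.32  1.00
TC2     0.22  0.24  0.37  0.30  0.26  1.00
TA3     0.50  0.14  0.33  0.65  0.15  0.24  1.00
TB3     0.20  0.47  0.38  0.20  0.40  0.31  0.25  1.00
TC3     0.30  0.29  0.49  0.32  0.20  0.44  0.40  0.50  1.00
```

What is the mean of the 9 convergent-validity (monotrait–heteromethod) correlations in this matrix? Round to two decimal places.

0.45

Convergent values: 0.46, 0.50, 0.65, 0.31, 0.47, 0.40, 0.37, 0.49, 0.44; mean = 4.09/9 = 0.45.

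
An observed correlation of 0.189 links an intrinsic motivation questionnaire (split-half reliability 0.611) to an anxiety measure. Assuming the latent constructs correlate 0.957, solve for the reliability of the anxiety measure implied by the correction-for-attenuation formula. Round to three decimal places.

r_true = r_obs / √(r_xx · r_yy) ⇒ 0.957 = 0.189 / √(0.611 · r_yy).
√(0.611 · r_yy) = 0.189 / 0.957 = 0.1975; 0.611 · r_yy = 0.0390; r_yy = 0.0390 / 0.611 ≈ 0.064.

0.064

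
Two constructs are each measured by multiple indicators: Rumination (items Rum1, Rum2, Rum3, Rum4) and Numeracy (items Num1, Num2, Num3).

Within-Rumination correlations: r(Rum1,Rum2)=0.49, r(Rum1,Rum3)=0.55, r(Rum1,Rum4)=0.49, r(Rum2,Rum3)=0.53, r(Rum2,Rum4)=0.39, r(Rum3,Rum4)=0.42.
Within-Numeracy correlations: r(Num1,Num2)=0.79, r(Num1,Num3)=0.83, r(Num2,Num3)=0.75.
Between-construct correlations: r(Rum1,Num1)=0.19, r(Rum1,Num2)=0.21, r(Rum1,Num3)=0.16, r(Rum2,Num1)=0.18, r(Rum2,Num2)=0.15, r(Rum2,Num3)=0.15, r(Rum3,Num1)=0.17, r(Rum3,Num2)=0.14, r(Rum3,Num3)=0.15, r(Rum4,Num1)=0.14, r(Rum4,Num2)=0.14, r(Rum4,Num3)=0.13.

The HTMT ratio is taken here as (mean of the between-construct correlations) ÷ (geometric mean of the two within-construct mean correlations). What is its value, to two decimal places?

Mean heterotrait r = 1.91/12 = 0.1592.
Mean within-Rum = 2.87/6 = 0.4783; mean within-Num = 2.37/3 = 0.7900.
Geometric mean = √(0.4783 × 0.7900) = 0.6147.
HTMT = 0.1592 / 0.6147 = 0.26.

0.26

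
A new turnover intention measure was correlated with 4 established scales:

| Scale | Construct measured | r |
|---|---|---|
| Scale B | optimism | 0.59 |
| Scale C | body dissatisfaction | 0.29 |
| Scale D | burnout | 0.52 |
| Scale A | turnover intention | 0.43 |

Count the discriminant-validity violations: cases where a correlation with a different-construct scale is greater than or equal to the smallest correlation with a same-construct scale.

2

Convergent (same construct = turnover intention): Scale A.
Smallest convergent = 0.43. Discriminant values: 0.59, 0.29, 0.52; count ≥ 0.43 → 2.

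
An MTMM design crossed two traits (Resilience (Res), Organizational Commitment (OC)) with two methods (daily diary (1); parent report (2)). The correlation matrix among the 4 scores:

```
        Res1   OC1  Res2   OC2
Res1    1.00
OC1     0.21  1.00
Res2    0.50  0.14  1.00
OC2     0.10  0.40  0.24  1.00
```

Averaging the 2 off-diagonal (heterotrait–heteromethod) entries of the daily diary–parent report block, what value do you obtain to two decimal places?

HTHM values (method 1 × method 2): 0.10, 0.14; mean = 0.24/2 = 0.12.

0.12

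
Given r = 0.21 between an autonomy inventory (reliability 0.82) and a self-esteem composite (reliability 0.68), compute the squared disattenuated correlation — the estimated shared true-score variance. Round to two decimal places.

0.08

Disattenuated r = 0.21 / √(0.82 × 0.68) = 0.21 / 0.7467 = 0.2812.
Shared true-score variance = 0.2812² = 0.0791 ≈ 0.08.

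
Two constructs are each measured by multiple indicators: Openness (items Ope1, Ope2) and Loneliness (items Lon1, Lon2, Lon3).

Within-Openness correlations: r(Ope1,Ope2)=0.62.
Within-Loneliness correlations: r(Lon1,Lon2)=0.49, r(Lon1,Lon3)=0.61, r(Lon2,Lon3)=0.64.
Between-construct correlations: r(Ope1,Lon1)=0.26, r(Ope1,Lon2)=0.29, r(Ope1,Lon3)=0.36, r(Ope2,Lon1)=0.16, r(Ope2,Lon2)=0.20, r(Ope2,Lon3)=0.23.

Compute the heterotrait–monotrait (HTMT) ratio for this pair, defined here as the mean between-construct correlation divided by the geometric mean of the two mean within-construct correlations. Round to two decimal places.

Mean heterotrait r = 1.50/6 = 0.2500.
Mean within-Ope = 0.62/1 = 0.6200; mean within-Lon = 1.74/3 = 0.5800.
Geometric mean = √(0.6200 × 0.5800) = 0.5997.
HTMT = 0.2500 / 0.5997 = 0.42.

0.42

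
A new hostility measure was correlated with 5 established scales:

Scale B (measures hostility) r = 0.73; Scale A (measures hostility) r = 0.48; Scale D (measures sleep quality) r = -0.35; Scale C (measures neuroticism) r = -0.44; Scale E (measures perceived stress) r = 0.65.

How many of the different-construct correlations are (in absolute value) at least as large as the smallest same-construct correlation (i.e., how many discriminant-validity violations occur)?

1

Convergent (same construct = hostility): Scale B, Scale A.
Smallest convergent = 0.48. Discriminant |r|: 0.35, 0.44, 0.65; count ≥ 0.48 → 1.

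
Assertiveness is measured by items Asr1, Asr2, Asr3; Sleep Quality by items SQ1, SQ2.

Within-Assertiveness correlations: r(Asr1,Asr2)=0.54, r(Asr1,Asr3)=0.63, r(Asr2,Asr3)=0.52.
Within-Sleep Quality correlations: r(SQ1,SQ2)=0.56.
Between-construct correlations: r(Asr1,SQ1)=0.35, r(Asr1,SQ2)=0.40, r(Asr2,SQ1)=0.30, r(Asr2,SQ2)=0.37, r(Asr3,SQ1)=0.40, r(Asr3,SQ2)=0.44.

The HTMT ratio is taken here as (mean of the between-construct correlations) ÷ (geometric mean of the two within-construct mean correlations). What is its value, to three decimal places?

0.671

Mean between = 2.26/6 = 0.3767.
Mean within-Asr = 1.69/3 = 0.5633; mean within-SQ = 0.56/1 = 0.5600.
Geometric mean = √(0.5633 × 0.5600) = 0.5616.
HTMT = 0.3767 / 0.5616 = 0.671.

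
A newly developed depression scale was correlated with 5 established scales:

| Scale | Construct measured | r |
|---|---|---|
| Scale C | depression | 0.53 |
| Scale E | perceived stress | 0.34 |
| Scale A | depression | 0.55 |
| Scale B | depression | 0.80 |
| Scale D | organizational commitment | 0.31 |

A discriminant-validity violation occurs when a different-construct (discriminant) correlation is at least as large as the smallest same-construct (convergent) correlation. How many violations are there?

Convergent (same construct = depression): Scale C, Scale A, Scale B.
Smallest convergent = 0.53. Discriminant values: 0.34, 0.31; count ≥ 0.53 → 0.

0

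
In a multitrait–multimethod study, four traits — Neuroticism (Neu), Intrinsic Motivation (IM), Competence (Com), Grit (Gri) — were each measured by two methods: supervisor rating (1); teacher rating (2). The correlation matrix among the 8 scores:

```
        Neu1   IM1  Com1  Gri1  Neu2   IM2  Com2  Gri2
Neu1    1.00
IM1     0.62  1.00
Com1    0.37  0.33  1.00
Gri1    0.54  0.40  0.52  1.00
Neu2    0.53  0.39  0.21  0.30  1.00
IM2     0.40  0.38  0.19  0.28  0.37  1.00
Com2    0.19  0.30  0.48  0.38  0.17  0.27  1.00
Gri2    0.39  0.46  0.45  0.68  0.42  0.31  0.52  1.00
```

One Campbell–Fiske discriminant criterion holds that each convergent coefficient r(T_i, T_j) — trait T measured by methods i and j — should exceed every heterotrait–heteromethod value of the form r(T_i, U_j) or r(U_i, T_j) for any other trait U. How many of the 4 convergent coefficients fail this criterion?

Convergent coefficients and their comparison sets:
Neu (methods 1·2): 0.53 vs {0.40, 0.39, 0.19, 0.21, 0.39, 0.30} → pass.
IM (methods 1·2): 0.38 vs {0.39, 0.40, 0.30, 0.19, 0.46, 0.28} → fail.
Com (methods 1·2): 0.48 vs {0.21, 0.19, 0.19, 0.30, 0.45, 0.38} → pass.
Gri (methods 1·2): 0.68 vs {0.30, 0.39, 0.28, 0.46, 0.38, 0.45} → pass.
1 of 4 fail.

1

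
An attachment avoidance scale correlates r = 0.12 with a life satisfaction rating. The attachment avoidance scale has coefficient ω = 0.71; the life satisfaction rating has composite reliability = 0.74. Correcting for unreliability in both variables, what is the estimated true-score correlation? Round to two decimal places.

0.17

r_true = r_obs / √(r_xx · r_yy) = 0.12 / √(0.71 × 0.74) = 0.12 / √0.5254 = 0.12 / 0.7248 ≈ 0.17.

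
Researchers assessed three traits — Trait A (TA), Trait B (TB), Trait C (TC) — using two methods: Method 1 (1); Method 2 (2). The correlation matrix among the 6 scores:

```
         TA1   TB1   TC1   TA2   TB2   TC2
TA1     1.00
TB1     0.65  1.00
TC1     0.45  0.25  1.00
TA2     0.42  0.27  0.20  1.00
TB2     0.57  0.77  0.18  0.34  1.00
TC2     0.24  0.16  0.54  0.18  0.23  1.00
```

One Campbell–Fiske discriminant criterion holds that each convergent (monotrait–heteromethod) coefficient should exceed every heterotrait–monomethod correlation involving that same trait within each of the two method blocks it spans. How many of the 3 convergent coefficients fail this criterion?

1

Convergent coefficients and their comparison sets:
TA (methods 1·2): 0.42 vs {0.65, 0.34, 0.45, 0.18} → fail.
TB (methods 1·2): 0.77 vs {0.65, 0.34, 0.25, 0.23} → pass.
TC (methods 1·2): 0.54 vs {0.45, 0.18, 0.25, 0.23} → pass.
1 of 3 fail.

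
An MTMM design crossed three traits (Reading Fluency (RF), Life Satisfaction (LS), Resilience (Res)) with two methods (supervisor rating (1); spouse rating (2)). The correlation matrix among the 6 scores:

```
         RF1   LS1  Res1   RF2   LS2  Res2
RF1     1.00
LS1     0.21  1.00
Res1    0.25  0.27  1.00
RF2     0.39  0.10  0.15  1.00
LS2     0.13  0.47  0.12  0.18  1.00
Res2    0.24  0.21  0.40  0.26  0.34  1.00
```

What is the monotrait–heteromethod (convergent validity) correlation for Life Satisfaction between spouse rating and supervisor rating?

0.47

Same trait (LS), different methods: r(LS2, LS1) = 0.47.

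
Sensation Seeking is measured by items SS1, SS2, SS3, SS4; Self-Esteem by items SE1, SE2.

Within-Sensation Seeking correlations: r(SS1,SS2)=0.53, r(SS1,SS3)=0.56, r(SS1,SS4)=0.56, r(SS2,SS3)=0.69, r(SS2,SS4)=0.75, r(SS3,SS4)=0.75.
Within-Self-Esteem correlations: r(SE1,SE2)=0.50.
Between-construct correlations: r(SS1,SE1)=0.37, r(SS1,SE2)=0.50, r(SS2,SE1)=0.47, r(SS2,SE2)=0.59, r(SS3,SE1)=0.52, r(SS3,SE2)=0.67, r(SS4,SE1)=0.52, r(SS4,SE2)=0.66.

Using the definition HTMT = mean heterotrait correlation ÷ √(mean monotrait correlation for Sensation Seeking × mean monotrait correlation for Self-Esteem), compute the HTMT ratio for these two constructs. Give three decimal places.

0.950

Mean heterotrait r = 4.30/8 = 0.5375.
Mean within-SS = 3.84/6 = 0.6400; mean within-SE = 0.50/1 = 0.5000.
Geometric mean = √(0.6400 × 0.5000) = 0.5657.
HTMT = 0.5375 / 0.5657 = 0.950.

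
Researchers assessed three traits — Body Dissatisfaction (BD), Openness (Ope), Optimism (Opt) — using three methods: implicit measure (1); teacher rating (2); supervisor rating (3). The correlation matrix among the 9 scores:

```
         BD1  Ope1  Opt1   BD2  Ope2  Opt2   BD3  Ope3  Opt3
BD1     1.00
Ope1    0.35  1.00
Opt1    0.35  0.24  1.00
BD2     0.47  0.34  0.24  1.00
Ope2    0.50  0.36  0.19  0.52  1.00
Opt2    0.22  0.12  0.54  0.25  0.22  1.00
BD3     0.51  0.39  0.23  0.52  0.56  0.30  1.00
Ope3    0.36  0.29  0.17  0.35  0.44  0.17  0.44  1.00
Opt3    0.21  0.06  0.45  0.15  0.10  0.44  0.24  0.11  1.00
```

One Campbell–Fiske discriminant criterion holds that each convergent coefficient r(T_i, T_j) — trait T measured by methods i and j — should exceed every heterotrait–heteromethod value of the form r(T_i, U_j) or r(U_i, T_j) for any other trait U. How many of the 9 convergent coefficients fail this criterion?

5

Checking each validity diagonal entry against its comparison values:
BD (methods 1·2): 0.47 vs {0.50, 0.34, 0.22, 0.24} → fail.
BD (methods 1·3): 0.51 vs {0.36, 0.39, 0.21, 0.23} → pass.
BD (methods 2·3): 0.52 vs {0.35, 0.56, 0.15, 0.30} → fail.
Ope (methods 1·2): 0.36 vs {0.34, 0.50, 0.12, 0.19} → fail.
Ope (methods 1·3): 0.29 vs {0.39, 0.36, 0.06, 0.17} → fail.
Ope (methods 2·3): 0.44 vs {0.56, 0.35, 0.10, 0.17} → fail.
Opt (methods 1·2): 0.54 vs {0.24, 0.22, 0.19, 0.12} → pass.
Opt (methods 1·3): 0.45 vs {0.23, 0.21, 0.17, 0.06} → pass.
Opt (methods 2·3): 0.44 vs {0.30, 0.15, 0.17, 0.10} → pass.
5 of 9 fail.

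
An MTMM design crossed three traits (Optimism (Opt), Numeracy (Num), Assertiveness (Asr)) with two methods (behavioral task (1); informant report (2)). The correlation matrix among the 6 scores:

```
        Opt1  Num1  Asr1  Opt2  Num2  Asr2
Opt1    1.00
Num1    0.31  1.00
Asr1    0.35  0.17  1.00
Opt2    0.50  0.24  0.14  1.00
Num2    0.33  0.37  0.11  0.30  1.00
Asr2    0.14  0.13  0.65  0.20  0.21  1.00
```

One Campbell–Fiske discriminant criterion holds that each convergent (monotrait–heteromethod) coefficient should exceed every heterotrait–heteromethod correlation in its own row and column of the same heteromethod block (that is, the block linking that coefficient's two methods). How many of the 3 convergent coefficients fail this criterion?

0

Checking each validity diagonal entry against its comparison values:
Opt (methods 1·2): 0.50 vs {0.33, 0.24, 0.14, 0.14} → pass.
Num (methods 1·2): 0.37 vs {0.24, 0.33, 0.13, 0.11} → pass.
Asr (methods 1·2): 0.65 vs {0.14, 0.14, 0.11, 0.13} → pass.
0 of 3 fail.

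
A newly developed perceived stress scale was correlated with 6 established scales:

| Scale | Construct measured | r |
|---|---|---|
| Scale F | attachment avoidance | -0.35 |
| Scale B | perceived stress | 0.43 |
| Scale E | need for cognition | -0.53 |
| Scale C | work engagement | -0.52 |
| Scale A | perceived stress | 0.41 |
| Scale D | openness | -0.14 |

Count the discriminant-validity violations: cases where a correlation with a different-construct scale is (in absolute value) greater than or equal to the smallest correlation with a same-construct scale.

2

Convergent (same construct = perceived stress): Scale B, Scale A.
Smallest convergent = 0.41. Discriminant |r|: 0.35, 0.53, 0.52, 0.14; count ≥ 0.41 → 2.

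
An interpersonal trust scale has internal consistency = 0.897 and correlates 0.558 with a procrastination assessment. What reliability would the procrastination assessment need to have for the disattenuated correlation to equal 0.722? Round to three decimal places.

0.666

r_true = r_obs / √(r_xx · r_yy) ⇒ 0.722 = 0.558 / √(0.897 · r_yy).
√(0.897 · r_yy) = 0.558 / 0.722 = 0.7729; 0.897 · r_yy = 0.5974; r_yy = 0.5974 / 0.897 ≈ 0.666.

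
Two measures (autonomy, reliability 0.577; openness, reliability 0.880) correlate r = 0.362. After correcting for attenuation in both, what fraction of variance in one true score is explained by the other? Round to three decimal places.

0.258

Disattenuated r = 0.362 / √(0.577 × 0.880) = 0.362 / 0.7126 = 0.5080.
Shared true-score variance = 0.5080² = 0.2581 ≈ 0.258.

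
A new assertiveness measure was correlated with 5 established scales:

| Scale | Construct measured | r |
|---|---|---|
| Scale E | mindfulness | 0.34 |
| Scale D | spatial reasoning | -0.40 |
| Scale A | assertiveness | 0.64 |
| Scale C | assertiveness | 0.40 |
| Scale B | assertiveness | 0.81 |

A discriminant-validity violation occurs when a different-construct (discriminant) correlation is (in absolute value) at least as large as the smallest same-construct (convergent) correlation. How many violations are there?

1

Convergent (same construct = assertiveness): Scale A, Scale C, Scale B.
Smallest convergent = 0.40. Discriminant |r|: 0.34, 0.40; count ≥ 0.40 → 1.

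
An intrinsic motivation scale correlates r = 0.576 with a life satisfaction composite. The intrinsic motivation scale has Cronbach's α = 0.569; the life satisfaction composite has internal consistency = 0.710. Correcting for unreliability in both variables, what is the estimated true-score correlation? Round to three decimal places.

0.906

r_true = r_obs / √(r_xx · r_yy) = 0.576 / √(0.569 × 0.710) = 0.576 / √0.403990 = 0.576 / 0.6356 ≈ 0.906.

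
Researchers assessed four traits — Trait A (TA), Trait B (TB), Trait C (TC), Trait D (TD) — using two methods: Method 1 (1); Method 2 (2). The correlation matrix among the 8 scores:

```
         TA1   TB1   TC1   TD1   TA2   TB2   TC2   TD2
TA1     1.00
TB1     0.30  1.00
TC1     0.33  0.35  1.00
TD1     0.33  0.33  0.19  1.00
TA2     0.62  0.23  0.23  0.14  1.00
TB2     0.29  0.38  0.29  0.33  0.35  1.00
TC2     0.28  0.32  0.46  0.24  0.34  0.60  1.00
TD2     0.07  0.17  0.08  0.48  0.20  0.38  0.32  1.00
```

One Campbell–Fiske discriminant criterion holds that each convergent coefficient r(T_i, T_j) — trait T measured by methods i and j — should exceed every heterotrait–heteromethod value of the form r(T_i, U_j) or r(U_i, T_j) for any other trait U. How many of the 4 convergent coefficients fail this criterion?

Checking each validity diagonal entry against its comparison values:
TA (methods 1·2): 0.62 vs {0.29, 0.23, 0.28, 0.23, 0.07, 0.14} → pass.
TB (methods 1·2): 0.38 vs {0.23, 0.29, 0.32, 0.29, 0.17, 0.33} → pass.
TC (methods 1·2): 0.46 vs {0.23, 0.28, 0.29, 0.32, 0.08, 0.24} → pass.
TD (methods 1·2): 0.48 vs {0.14, 0.07, 0.33, 0.17, 0.24, 0.08} → pass.
0 of 4 fail.

0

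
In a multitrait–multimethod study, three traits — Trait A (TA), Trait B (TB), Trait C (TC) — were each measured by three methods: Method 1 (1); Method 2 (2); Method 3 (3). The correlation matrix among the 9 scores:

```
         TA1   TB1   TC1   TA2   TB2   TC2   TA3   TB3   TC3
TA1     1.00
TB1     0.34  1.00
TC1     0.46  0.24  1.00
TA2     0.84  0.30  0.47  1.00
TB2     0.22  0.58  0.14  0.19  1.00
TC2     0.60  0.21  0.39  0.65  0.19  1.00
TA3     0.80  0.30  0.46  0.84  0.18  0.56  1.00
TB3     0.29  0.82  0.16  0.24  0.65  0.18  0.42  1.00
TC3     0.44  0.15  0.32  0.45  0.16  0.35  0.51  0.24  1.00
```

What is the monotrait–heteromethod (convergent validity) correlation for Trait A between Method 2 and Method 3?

Same trait (TA), different methods: r(TA2, TA3) = 0.84.

0.84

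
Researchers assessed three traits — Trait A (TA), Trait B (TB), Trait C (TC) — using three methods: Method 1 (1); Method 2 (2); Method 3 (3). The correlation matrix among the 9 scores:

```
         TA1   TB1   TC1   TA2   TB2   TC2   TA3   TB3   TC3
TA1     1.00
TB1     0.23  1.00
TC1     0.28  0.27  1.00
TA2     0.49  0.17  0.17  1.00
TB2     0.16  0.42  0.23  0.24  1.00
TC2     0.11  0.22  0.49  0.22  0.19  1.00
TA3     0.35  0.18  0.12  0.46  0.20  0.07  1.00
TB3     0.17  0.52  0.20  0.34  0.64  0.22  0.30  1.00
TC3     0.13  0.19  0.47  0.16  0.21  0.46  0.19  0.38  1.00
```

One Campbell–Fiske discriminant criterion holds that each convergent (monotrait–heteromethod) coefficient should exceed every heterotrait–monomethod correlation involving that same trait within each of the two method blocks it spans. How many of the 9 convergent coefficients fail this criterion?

0

Convergent coefficients and their comparison sets:
TA (methods 1·2): 0.49 vs {0.23, 0.24, 0.28, 0.22} → pass.
TA (methods 1·3): 0.35 vs {0.23, 0.30, 0.28, 0.19} → pass.
TA (methods 2·3): 0.46 vs {0.24, 0.30, 0.22, 0.19} → pass.
TB (methods 1·2): 0.42 vs {0.23, 0.24, 0.27, 0.19} → pass.
TB (methods 1·3): 0.52 vs {0.23, 0.30, 0.27, 0.38} → pass.
TB (methods 2·3): 0.64 vs {0.24, 0.30, 0.19, 0.38} → pass.
TC (methods 1·2): 0.49 vs {0.28, 0.22, 0.27, 0.19} → pass.
TC (methods 1·3): 0.47 vs {0.28, 0.19, 0.27, 0.38} → pass.
TC (methods 2·3): 0.46 vs {0.22, 0.19, 0.19, 0.38} → pass.
0 of 9 fail.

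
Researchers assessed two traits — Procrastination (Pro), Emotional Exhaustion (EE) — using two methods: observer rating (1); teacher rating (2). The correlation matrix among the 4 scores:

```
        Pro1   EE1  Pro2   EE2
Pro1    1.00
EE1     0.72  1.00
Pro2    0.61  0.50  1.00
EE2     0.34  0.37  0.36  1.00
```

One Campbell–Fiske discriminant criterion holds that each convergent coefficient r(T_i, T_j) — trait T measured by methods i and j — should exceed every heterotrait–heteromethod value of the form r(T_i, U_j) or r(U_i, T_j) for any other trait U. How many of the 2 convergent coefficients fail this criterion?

1

Convergent coefficients and their comparison sets:
Pro (methods 1·2): 0.61 vs {0.34, 0.50} → pass.
EE (methods 1·2): 0.37 vs {0.50, 0.34} → fail.
1 of 2 fail.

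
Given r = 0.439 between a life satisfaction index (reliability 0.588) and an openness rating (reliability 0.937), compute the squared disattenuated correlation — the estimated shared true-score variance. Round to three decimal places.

Disattenuated r = 0.439 / √(0.588 × 0.937) = 0.439 / 0.7423 = 0.5914.
Shared true-score variance = 0.5914² = 0.3498 ≈ 0.350.

0.350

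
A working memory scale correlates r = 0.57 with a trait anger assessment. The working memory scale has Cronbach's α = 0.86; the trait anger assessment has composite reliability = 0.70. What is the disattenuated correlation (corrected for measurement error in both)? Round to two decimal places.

0.73

r_true = r_obs / √(r_xx · r_yy) = 0.57 / √(0.86 × 0.70) = 0.57 / √0.6020 = 0.57 / 0.7759 ≈ 0.73.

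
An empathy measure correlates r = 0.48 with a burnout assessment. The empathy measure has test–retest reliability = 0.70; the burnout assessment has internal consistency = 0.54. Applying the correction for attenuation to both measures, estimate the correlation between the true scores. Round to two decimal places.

r_true = r_obs / √(r_xx · r_yy) = 0.48 / √(0.70 × 0.54) = 0.48 / √0.3780 = 0.48 / 0.6148 ≈ 0.78.

0.78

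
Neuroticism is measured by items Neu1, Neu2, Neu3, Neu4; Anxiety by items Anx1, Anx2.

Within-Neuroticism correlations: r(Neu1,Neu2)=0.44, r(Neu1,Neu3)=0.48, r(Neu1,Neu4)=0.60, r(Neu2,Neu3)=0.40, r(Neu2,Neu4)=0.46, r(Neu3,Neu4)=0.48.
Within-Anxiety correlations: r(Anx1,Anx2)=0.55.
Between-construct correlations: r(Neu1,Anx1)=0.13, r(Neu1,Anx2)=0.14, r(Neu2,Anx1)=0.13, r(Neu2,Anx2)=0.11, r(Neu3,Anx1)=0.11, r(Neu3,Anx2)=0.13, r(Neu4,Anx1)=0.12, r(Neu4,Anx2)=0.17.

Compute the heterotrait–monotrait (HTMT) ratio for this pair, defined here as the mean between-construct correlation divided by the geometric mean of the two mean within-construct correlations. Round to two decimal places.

0.25

Mean between = 1.04/8 = 0.1300.
Mean within-Neu = 2.86/6 = 0.4767; mean within-Anx = 0.55/1 = 0.5500.
Geometric mean = √(0.4767 × 0.5500) = 0.5120.
HTMT = 0.1300 / 0.5120 = 0.25.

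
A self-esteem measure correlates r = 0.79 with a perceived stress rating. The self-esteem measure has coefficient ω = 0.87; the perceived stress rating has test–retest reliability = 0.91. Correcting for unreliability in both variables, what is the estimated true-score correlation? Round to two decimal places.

r_true = r_obs / √(r_xx · r_yy) = 0.79 / √(0.87 × 0.91) = 0.79 / √0.7917 = 0.79 / 0.8898 ≈ 0.89.

0.89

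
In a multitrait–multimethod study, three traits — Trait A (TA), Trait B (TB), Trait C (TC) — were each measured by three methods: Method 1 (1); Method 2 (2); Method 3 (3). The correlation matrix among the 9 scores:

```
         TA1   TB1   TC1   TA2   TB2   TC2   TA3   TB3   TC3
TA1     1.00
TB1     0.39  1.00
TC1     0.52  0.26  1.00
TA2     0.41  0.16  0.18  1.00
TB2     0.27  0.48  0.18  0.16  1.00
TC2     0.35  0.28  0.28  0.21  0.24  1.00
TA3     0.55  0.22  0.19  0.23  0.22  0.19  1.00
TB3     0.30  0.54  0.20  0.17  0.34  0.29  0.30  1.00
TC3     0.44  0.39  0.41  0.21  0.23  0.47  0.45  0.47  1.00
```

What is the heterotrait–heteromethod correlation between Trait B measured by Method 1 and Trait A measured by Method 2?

Different traits and methods: r(TB1, TA2) = 0.16.

0.16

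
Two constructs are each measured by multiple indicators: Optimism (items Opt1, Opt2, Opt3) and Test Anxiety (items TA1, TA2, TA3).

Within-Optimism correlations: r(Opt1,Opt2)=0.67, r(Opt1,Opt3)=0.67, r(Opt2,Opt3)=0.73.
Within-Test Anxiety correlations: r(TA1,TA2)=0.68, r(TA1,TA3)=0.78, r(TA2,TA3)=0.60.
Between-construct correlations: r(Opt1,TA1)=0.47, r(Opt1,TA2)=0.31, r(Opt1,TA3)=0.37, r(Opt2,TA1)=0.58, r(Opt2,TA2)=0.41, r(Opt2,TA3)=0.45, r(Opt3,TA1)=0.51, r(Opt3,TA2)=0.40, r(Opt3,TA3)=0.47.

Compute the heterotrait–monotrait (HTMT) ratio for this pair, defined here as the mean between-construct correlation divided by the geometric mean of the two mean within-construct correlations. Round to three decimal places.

Between-construct mean = 3.97/9 = 0.4411.
Mean within-Opt = 2.07/3 = 0.6900; mean within-TA = 2.06/3 = 0.6867.
Geometric mean = √(0.6900 × 0.6867) = 0.6883.
HTMT = 0.4411 / 0.6883 = 0.641.

0.641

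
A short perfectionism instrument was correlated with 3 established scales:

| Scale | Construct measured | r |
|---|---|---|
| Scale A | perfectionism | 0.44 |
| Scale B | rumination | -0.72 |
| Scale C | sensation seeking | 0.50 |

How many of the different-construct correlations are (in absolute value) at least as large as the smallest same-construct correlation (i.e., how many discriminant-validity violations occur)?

2

Convergent (same construct = perfectionism): Scale A.
Smallest convergent = 0.44. Discriminant |r|: 0.72, 0.50; count ≥ 0.44 → 2.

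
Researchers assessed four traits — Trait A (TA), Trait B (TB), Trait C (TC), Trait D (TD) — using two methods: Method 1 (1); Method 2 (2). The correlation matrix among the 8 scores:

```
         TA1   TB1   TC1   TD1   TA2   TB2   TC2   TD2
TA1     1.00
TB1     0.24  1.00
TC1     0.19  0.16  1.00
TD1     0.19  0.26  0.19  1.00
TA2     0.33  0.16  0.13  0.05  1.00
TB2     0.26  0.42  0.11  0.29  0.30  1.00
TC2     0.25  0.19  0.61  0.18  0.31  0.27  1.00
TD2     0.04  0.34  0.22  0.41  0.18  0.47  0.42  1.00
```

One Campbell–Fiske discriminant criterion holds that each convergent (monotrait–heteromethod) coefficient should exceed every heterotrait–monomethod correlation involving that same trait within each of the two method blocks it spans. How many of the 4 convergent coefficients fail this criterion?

Convergent coefficients and their comparison sets:
TA (methods 1·2): 0.33 vs {0.24, 0.30, 0.19, 0.31, 0.19, 0.18} → pass.
TB (methods 1·2): 0.42 vs {0.24, 0.30, 0.16, 0.27, 0.26, 0.47} → fail.
TC (methods 1·2): 0.61 vs {0.19, 0.31, 0.16, 0.27, 0.19, 0.42} → pass.
TD (methods 1·2): 0.41 vs {0.19, 0.18, 0.26, 0.47, 0.19, 0.42} → fail.
2 of 4 fail.

2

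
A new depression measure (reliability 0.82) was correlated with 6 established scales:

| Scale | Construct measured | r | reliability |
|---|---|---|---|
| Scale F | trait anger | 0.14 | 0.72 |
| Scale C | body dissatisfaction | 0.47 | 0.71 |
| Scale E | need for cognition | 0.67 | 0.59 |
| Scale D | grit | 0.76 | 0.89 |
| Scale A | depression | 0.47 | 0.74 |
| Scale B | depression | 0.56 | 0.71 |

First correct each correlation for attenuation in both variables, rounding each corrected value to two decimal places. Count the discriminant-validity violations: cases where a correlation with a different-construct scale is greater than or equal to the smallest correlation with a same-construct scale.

Disattenuated r (r / √(r_scale · r_new)):
  Scale F (disc): 0.14 / √(0.72·0.82) = 0.18
  Scale C (disc): 0.47 / √(0.71·0.82) = 0.62
  Scale E (disc): 0.67 / √(0.59·0.82) = 0.96
  Scale D (disc): 0.76 / √(0.89·0.82) = 0.89
  Scale A (conv): 0.47 / √(0.74·0.82) = 0.60
  Scale B (conv): 0.56 / √(0.71·0.82) = 0.73
Smallest convergent = 0.60. Discriminant values: 0.18, 0.62, 0.96, 0.89; count ≥ 0.60 → 3.

3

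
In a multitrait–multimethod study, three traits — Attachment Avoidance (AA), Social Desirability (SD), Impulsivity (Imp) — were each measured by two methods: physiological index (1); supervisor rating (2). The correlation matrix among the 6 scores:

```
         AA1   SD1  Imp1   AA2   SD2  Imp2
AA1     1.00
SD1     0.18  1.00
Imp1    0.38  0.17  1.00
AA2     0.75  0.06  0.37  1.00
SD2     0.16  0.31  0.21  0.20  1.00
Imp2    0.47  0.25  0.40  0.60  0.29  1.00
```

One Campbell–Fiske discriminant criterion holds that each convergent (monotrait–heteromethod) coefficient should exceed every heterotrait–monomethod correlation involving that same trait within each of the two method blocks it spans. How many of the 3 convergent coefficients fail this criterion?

1

Each convergent coefficient versus the relevant comparison correlations:
AA (methods 1·2): 0.75 vs {0.18, 0.20, 0.38, 0.60} → pass.
SD (methods 1·2): 0.31 vs {0.18, 0.20, 0.17, 0.29} → pass.
Imp (methods 1·2): 0.40 vs {0.38, 0.60, 0.17, 0.29} → fail.
1 of 3 fail.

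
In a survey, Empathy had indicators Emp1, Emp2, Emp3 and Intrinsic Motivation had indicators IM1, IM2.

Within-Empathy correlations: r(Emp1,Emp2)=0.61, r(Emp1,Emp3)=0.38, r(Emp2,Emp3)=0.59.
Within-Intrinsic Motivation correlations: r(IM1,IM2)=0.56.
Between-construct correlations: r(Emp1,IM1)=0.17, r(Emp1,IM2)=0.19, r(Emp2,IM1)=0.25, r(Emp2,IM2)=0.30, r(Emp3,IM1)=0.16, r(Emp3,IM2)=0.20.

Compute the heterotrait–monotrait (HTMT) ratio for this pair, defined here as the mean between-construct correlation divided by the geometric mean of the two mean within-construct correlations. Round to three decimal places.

0.390

Mean between = 1.27/6 = 0.2117.
Mean within-Emp = 1.58/3 = 0.5267; mean within-IM = 0.56/1 = 0.5600.
Geometric mean = √(0.5267 × 0.5600) = 0.5431.
HTMT = 0.2117 / 0.5431 = 0.390.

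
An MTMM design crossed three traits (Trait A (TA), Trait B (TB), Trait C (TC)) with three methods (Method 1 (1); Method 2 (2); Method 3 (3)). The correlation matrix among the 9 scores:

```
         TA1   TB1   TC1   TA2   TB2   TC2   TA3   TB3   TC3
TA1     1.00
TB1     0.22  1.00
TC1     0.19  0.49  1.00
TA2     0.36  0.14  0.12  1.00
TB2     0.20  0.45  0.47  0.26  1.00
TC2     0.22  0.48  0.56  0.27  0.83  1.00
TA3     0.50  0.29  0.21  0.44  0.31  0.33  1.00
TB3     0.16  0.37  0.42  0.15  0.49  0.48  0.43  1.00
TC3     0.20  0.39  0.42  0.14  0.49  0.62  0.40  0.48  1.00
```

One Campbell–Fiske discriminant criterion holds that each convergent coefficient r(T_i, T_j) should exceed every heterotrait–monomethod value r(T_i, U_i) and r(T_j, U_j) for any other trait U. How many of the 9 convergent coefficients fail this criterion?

Convergent coefficients and their comparison sets:
TA (methods 1·2): 0.36 vs {0.22, 0.26, 0.19, 0.27} → pass.
TA (methods 1·3): 0.50 vs {0.22, 0.43, 0.19, 0.40} → pass.
TA (methods 2·3): 0.44 vs {0.26, 0.43, 0.27, 0.40} → pass.
TB (methods 1·2): 0.45 vs {0.22, 0.26, 0.49, 0.83} → fail.
TB (methods 1·3): 0.37 vs {0.22, 0.43, 0.49, 0.48} → fail.
TB (methods 2·3): 0.49 vs {0.26, 0.43, 0.83, 0.48} → fail.
TC (methods 1·2): 0.56 vs {0.19, 0.27, 0.49, 0.83} → fail.
TC (methods 1·3): 0.42 vs {0.19, 0.40, 0.49, 0.48} → fail.
TC (methods 2·3): 0.62 vs {0.27, 0.40, 0.83, 0.48} → fail.
6 of 9 fail.

6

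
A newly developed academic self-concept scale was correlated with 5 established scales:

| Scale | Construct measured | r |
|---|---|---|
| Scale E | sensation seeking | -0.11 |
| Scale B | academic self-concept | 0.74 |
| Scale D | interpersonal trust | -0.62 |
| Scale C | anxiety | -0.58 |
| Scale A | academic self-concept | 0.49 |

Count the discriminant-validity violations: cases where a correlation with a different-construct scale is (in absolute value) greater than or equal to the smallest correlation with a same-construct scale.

Convergent (same construct = academic self-concept): Scale B, Scale A.
Smallest convergent = 0.49. Discriminant |r|: 0.11, 0.62, 0.58; count ≥ 0.49 → 2.

2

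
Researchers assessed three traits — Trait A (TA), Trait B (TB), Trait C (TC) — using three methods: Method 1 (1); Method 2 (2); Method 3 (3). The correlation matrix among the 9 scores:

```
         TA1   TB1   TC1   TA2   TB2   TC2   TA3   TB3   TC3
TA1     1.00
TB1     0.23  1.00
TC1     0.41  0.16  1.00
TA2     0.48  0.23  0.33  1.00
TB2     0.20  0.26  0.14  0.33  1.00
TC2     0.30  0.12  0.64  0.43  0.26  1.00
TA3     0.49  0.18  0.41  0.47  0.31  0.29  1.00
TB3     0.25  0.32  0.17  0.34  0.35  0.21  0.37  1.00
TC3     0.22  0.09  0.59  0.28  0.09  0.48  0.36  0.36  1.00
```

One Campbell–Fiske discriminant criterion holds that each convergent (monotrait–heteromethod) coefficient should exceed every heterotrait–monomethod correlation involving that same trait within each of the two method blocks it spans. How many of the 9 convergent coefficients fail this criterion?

3

Convergent coefficients and their comparison sets:
TA (methods 1·2): 0.48 vs {0.23, 0.33, 0.41, 0.43} → pass.
TA (methods 1·3): 0.49 vs {0.23, 0.37, 0.41, 0.36} → pass.
TA (methods 2·3): 0.47 vs {0.33, 0.37, 0.43, 0.36} → pass.
TB (methods 1·2): 0.26 vs {0.23, 0.33, 0.16, 0.26} → fail.
TB (methods 1·3): 0.32 vs {0.23, 0.37, 0.16, 0.36} → fail.
TB (methods 2·3): 0.35 vs {0.33, 0.37, 0.26, 0.36} → fail.
TC (methods 1·2): 0.64 vs {0.41, 0.43, 0.16, 0.26} → pass.
TC (methods 1·3): 0.59 vs {0.41, 0.36, 0.16, 0.36} → pass.
TC (methods 2·3): 0.48 vs {0.43, 0.36, 0.26, 0.36} → pass.
3 of 9 fail.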